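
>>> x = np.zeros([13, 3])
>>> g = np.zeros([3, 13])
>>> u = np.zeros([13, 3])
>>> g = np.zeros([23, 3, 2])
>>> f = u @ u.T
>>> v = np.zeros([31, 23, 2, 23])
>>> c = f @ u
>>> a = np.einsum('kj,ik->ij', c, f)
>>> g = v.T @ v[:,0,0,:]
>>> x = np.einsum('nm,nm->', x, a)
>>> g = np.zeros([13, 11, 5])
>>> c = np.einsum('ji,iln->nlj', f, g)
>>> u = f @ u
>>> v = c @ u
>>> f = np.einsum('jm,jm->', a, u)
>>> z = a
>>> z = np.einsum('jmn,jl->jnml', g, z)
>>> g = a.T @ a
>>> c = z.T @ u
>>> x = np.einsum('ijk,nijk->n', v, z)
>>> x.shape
(13,)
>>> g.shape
(3, 3)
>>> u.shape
(13, 3)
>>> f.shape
()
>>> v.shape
(5, 11, 3)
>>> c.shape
(3, 11, 5, 3)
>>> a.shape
(13, 3)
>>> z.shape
(13, 5, 11, 3)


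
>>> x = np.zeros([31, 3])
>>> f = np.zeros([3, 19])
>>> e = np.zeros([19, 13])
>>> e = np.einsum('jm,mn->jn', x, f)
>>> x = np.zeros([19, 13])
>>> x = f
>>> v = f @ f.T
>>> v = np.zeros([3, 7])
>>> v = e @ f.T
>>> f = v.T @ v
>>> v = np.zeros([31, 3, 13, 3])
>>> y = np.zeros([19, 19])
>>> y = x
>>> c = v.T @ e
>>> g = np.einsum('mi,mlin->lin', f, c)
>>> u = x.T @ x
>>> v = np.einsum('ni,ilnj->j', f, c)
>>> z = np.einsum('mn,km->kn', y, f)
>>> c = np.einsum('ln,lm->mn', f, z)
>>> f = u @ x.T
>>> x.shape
(3, 19)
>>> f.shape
(19, 3)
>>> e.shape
(31, 19)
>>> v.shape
(19,)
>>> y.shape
(3, 19)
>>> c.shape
(19, 3)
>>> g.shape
(13, 3, 19)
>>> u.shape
(19, 19)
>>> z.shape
(3, 19)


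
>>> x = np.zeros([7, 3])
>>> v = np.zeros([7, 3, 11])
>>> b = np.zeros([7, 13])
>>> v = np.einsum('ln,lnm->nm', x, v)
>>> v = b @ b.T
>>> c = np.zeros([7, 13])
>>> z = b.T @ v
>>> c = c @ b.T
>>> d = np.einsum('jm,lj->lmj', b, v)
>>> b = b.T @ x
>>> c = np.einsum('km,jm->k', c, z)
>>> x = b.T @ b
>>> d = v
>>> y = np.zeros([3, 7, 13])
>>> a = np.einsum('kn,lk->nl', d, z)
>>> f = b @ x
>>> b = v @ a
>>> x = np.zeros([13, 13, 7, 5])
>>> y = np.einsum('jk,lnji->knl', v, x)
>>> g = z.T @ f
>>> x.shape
(13, 13, 7, 5)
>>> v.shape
(7, 7)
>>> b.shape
(7, 13)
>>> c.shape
(7,)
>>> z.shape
(13, 7)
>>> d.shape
(7, 7)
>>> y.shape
(7, 13, 13)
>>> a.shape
(7, 13)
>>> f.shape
(13, 3)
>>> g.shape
(7, 3)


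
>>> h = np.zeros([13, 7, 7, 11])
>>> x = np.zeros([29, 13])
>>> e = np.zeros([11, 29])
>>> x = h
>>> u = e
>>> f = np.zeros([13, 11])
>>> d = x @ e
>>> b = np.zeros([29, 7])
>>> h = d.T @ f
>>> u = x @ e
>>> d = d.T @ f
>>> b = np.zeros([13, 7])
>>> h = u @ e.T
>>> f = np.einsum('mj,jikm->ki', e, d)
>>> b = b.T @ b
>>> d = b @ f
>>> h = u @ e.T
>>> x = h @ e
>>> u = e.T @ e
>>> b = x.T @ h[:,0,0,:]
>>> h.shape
(13, 7, 7, 11)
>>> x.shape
(13, 7, 7, 29)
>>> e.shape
(11, 29)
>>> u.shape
(29, 29)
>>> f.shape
(7, 7)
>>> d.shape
(7, 7)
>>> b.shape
(29, 7, 7, 11)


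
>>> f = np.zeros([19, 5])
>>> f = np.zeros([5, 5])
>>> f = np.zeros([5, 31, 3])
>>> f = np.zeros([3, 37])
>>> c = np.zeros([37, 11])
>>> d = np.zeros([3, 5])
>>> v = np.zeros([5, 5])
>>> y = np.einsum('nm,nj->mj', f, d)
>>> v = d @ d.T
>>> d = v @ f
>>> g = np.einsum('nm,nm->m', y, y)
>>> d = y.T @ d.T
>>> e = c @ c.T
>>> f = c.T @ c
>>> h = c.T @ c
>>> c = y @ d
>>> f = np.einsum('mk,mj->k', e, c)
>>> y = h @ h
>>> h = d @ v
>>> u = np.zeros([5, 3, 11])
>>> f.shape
(37,)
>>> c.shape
(37, 3)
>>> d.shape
(5, 3)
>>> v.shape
(3, 3)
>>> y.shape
(11, 11)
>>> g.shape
(5,)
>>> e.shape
(37, 37)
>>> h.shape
(5, 3)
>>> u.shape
(5, 3, 11)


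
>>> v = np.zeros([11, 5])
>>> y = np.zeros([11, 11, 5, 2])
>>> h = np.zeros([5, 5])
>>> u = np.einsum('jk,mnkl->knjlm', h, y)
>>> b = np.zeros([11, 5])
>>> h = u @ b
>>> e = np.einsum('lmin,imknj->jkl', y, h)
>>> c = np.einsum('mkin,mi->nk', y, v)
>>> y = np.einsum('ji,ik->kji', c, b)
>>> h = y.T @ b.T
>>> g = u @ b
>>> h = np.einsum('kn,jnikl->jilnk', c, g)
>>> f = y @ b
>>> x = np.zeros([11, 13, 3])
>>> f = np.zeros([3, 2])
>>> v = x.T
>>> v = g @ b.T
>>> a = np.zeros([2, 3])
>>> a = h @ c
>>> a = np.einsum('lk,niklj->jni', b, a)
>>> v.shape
(5, 11, 5, 2, 11)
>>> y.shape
(5, 2, 11)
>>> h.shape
(5, 5, 5, 11, 2)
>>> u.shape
(5, 11, 5, 2, 11)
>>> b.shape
(11, 5)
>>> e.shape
(5, 5, 11)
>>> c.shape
(2, 11)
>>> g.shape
(5, 11, 5, 2, 5)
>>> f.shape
(3, 2)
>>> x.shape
(11, 13, 3)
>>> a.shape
(11, 5, 5)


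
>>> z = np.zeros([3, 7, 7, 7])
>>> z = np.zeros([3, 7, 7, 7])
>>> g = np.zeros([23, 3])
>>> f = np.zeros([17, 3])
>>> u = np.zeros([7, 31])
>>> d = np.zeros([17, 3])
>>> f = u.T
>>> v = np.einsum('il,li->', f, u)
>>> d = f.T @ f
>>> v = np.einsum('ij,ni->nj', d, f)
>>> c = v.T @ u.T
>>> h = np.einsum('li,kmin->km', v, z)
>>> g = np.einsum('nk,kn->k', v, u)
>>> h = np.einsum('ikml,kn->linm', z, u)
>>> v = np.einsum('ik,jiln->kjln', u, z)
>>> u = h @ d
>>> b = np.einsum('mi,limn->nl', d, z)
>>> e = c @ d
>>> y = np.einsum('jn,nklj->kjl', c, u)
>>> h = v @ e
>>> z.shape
(3, 7, 7, 7)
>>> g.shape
(7,)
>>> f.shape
(31, 7)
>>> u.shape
(7, 3, 31, 7)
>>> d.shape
(7, 7)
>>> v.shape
(31, 3, 7, 7)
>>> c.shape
(7, 7)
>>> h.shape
(31, 3, 7, 7)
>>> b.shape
(7, 3)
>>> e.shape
(7, 7)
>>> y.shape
(3, 7, 31)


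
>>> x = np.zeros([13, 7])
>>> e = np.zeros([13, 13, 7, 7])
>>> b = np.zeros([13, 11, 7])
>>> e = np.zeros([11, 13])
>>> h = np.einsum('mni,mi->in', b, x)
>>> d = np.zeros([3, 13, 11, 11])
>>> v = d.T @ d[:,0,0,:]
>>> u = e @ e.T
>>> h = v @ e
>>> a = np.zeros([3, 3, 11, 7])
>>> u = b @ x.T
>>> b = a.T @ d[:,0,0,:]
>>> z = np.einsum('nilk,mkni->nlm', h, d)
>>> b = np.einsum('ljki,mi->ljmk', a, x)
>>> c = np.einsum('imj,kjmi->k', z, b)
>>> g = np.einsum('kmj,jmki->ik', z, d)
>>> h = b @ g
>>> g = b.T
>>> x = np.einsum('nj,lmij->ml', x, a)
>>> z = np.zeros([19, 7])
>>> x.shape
(3, 3)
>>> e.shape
(11, 13)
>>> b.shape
(3, 3, 13, 11)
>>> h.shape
(3, 3, 13, 11)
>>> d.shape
(3, 13, 11, 11)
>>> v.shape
(11, 11, 13, 11)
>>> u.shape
(13, 11, 13)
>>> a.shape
(3, 3, 11, 7)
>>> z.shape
(19, 7)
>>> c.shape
(3,)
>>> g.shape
(11, 13, 3, 3)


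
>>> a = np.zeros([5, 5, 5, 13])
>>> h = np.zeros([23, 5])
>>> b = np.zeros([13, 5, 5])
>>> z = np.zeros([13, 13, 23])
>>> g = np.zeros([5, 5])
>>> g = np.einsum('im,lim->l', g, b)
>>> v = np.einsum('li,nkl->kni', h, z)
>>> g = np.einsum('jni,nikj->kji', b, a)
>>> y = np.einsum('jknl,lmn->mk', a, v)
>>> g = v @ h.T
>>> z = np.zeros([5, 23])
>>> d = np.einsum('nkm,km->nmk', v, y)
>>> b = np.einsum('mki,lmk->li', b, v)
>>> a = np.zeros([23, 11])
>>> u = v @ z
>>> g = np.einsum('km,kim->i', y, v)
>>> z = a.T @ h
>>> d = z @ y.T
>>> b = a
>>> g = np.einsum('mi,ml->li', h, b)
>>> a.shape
(23, 11)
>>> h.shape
(23, 5)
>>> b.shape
(23, 11)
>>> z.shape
(11, 5)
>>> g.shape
(11, 5)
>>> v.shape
(13, 13, 5)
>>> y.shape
(13, 5)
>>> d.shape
(11, 13)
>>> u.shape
(13, 13, 23)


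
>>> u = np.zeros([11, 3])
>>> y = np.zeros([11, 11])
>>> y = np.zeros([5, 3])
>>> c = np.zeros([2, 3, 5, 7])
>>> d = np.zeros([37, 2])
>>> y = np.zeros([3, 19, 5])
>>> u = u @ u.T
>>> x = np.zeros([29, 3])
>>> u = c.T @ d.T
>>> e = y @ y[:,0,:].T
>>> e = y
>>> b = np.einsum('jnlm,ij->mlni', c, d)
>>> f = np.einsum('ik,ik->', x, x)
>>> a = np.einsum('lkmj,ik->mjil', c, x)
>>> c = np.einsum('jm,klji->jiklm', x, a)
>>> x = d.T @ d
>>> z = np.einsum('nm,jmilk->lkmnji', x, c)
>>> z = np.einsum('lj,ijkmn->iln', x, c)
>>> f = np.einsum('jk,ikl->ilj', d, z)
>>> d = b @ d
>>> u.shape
(7, 5, 3, 37)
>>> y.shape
(3, 19, 5)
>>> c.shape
(29, 2, 5, 7, 3)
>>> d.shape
(7, 5, 3, 2)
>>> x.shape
(2, 2)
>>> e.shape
(3, 19, 5)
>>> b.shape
(7, 5, 3, 37)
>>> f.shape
(29, 3, 37)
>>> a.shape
(5, 7, 29, 2)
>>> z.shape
(29, 2, 3)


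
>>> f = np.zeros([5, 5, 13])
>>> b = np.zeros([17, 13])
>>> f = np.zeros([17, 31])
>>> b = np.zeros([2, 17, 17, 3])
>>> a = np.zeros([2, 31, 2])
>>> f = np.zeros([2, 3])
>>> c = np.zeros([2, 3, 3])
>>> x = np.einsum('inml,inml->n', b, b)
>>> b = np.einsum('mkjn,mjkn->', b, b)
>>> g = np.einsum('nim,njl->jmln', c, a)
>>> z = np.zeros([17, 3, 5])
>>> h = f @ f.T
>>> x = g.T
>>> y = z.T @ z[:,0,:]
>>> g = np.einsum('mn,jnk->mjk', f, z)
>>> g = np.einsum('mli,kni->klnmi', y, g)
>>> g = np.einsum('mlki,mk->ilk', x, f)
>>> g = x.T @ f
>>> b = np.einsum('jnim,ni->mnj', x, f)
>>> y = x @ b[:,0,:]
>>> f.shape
(2, 3)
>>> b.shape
(31, 2, 2)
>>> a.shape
(2, 31, 2)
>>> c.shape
(2, 3, 3)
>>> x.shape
(2, 2, 3, 31)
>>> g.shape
(31, 3, 2, 3)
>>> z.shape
(17, 3, 5)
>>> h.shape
(2, 2)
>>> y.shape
(2, 2, 3, 2)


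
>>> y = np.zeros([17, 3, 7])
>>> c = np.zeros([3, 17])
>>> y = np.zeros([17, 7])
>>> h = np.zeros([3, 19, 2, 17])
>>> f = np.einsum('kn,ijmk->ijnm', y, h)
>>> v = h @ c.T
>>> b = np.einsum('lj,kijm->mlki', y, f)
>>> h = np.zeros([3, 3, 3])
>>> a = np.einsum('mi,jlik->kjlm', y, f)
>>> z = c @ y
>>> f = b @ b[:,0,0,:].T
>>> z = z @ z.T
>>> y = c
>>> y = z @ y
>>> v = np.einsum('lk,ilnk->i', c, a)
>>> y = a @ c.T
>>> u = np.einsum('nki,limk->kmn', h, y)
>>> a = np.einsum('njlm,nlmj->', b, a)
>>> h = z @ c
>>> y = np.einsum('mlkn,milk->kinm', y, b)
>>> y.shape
(19, 17, 3, 2)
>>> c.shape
(3, 17)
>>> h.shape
(3, 17)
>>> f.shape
(2, 17, 3, 2)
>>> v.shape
(2,)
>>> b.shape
(2, 17, 3, 19)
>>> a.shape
()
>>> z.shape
(3, 3)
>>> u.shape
(3, 19, 3)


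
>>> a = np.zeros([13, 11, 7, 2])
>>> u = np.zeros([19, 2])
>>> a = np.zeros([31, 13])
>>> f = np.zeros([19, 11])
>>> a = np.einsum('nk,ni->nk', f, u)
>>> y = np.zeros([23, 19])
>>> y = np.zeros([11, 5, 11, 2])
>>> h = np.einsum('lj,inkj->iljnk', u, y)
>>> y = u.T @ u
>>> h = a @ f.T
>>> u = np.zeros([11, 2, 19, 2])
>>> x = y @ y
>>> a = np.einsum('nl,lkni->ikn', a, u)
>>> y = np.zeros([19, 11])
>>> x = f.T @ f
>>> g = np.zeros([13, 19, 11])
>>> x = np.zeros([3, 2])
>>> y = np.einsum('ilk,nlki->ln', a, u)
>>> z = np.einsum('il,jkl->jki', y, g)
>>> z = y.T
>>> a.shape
(2, 2, 19)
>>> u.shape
(11, 2, 19, 2)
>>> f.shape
(19, 11)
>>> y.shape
(2, 11)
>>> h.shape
(19, 19)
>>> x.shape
(3, 2)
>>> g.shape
(13, 19, 11)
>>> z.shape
(11, 2)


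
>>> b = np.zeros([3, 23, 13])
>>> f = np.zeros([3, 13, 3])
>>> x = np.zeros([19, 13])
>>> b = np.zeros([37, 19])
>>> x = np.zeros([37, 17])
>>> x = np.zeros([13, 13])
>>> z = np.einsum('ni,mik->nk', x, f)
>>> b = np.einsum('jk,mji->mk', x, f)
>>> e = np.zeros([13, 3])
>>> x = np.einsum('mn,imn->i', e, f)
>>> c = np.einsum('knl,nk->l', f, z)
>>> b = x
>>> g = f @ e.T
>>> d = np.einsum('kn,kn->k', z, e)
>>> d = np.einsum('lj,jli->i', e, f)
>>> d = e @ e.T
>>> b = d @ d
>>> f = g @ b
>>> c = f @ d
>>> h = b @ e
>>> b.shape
(13, 13)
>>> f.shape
(3, 13, 13)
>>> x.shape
(3,)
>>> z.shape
(13, 3)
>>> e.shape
(13, 3)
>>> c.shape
(3, 13, 13)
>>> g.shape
(3, 13, 13)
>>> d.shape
(13, 13)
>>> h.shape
(13, 3)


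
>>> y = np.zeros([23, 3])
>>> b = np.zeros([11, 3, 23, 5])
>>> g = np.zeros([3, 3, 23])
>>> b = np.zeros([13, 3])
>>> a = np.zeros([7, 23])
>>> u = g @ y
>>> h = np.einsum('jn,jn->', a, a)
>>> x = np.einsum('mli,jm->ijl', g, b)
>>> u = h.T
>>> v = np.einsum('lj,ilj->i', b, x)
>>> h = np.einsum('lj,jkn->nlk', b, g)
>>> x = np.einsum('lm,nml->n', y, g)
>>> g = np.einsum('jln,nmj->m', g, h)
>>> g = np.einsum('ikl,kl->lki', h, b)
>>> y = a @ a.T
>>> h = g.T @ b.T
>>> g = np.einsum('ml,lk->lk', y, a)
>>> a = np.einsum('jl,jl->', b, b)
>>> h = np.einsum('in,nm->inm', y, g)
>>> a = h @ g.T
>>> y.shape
(7, 7)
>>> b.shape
(13, 3)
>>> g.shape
(7, 23)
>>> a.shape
(7, 7, 7)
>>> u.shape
()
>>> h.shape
(7, 7, 23)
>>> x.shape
(3,)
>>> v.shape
(23,)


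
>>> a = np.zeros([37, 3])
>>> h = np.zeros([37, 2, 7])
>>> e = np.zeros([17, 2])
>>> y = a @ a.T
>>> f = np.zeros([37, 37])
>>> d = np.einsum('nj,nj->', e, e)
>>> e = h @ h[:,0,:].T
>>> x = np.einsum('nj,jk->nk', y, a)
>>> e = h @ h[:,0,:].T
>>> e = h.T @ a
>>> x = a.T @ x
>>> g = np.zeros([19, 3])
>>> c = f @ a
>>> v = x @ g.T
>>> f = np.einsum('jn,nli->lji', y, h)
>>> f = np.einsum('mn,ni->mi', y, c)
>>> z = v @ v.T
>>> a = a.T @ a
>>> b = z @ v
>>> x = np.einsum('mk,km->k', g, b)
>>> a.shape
(3, 3)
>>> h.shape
(37, 2, 7)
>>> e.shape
(7, 2, 3)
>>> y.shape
(37, 37)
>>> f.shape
(37, 3)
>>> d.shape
()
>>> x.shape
(3,)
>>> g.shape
(19, 3)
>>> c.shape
(37, 3)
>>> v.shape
(3, 19)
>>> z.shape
(3, 3)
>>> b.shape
(3, 19)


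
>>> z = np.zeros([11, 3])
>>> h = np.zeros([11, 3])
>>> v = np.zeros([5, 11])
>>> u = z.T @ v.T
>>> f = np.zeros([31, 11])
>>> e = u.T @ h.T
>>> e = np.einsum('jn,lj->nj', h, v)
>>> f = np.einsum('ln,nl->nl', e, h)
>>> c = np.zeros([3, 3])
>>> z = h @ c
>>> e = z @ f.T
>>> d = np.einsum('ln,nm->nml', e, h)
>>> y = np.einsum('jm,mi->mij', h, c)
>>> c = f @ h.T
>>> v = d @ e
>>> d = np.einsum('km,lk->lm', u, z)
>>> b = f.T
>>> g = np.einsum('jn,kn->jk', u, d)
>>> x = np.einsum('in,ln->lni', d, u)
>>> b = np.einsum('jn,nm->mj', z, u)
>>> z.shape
(11, 3)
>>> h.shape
(11, 3)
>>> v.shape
(11, 3, 11)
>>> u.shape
(3, 5)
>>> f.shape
(11, 3)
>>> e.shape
(11, 11)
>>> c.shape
(11, 11)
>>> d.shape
(11, 5)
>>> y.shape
(3, 3, 11)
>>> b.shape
(5, 11)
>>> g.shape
(3, 11)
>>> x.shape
(3, 5, 11)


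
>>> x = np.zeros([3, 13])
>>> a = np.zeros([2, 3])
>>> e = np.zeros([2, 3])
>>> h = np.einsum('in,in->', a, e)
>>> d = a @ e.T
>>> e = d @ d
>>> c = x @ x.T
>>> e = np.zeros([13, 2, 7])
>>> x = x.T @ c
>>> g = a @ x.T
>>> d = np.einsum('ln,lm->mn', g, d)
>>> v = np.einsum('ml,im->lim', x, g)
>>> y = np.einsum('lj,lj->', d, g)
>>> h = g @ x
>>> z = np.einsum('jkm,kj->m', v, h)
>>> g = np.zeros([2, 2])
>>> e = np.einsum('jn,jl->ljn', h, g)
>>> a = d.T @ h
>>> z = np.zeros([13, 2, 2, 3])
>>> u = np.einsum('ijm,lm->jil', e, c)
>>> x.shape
(13, 3)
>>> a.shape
(13, 3)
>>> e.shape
(2, 2, 3)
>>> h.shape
(2, 3)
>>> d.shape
(2, 13)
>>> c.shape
(3, 3)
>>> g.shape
(2, 2)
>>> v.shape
(3, 2, 13)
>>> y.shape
()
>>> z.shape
(13, 2, 2, 3)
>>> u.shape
(2, 2, 3)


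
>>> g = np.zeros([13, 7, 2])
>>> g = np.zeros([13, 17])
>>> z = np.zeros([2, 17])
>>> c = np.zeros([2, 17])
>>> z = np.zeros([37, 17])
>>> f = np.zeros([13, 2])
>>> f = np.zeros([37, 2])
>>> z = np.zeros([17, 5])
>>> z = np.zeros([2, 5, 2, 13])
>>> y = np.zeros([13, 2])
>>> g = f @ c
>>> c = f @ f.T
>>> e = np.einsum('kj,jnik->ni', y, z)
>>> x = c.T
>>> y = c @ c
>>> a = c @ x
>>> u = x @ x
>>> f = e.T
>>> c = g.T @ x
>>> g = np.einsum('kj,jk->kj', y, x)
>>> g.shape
(37, 37)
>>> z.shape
(2, 5, 2, 13)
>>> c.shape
(17, 37)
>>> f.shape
(2, 5)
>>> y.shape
(37, 37)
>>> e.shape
(5, 2)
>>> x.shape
(37, 37)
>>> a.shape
(37, 37)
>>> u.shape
(37, 37)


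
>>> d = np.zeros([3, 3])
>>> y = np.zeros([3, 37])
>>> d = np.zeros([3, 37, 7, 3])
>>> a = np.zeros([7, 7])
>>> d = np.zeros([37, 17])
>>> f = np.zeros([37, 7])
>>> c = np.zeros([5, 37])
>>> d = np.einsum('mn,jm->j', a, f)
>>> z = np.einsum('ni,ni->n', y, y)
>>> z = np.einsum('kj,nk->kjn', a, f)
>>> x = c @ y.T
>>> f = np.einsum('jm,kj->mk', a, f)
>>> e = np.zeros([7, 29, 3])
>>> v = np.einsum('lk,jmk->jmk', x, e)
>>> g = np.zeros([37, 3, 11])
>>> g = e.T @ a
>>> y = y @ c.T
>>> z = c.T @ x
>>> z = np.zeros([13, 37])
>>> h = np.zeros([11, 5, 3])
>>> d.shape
(37,)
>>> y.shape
(3, 5)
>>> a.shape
(7, 7)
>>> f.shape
(7, 37)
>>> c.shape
(5, 37)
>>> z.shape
(13, 37)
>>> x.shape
(5, 3)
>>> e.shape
(7, 29, 3)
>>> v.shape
(7, 29, 3)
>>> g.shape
(3, 29, 7)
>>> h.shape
(11, 5, 3)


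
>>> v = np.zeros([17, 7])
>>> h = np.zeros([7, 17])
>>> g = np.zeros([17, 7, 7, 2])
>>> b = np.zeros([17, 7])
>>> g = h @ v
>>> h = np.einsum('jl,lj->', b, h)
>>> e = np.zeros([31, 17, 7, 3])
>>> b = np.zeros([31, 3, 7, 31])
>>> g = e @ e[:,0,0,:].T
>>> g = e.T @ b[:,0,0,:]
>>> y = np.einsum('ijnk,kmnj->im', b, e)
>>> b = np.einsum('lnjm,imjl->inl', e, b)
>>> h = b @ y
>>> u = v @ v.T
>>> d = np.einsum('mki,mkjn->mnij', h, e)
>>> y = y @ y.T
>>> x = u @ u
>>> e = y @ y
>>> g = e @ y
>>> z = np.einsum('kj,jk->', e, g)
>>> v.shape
(17, 7)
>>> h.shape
(31, 17, 17)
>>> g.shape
(31, 31)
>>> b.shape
(31, 17, 31)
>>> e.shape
(31, 31)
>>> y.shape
(31, 31)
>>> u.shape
(17, 17)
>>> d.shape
(31, 3, 17, 7)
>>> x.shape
(17, 17)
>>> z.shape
()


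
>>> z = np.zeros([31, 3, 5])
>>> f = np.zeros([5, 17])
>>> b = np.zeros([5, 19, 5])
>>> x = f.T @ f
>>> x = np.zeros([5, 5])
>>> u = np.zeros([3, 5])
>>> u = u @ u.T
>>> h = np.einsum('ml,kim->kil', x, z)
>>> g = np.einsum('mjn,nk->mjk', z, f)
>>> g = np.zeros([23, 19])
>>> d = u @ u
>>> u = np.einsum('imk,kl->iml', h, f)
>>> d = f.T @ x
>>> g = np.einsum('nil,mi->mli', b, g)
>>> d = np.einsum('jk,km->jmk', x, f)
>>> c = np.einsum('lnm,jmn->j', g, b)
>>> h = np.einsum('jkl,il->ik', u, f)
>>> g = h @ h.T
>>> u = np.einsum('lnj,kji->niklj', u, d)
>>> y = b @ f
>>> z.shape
(31, 3, 5)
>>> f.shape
(5, 17)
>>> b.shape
(5, 19, 5)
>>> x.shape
(5, 5)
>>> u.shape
(3, 5, 5, 31, 17)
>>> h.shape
(5, 3)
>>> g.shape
(5, 5)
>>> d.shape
(5, 17, 5)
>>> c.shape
(5,)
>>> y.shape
(5, 19, 17)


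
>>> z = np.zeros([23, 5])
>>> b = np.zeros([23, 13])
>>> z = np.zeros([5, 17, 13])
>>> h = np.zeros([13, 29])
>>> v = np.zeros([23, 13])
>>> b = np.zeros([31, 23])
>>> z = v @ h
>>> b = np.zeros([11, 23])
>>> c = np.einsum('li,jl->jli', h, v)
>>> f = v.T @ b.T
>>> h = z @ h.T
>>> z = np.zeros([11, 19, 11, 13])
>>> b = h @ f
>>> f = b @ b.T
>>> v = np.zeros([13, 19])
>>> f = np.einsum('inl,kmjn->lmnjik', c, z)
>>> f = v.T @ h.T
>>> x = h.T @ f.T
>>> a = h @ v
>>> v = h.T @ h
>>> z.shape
(11, 19, 11, 13)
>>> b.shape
(23, 11)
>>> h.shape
(23, 13)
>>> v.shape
(13, 13)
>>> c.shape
(23, 13, 29)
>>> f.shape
(19, 23)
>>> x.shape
(13, 19)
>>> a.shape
(23, 19)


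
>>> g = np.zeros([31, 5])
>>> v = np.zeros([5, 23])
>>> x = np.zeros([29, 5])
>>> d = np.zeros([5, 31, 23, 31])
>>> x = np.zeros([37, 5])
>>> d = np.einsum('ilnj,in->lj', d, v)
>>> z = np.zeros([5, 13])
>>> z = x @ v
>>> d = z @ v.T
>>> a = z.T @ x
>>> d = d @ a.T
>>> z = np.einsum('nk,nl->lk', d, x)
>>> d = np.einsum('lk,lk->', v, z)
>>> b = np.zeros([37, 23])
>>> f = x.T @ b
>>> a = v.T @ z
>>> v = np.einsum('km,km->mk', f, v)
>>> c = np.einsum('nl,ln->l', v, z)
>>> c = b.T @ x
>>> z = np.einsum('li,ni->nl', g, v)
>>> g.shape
(31, 5)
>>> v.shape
(23, 5)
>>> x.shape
(37, 5)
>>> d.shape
()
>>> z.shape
(23, 31)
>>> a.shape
(23, 23)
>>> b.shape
(37, 23)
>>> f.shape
(5, 23)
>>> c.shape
(23, 5)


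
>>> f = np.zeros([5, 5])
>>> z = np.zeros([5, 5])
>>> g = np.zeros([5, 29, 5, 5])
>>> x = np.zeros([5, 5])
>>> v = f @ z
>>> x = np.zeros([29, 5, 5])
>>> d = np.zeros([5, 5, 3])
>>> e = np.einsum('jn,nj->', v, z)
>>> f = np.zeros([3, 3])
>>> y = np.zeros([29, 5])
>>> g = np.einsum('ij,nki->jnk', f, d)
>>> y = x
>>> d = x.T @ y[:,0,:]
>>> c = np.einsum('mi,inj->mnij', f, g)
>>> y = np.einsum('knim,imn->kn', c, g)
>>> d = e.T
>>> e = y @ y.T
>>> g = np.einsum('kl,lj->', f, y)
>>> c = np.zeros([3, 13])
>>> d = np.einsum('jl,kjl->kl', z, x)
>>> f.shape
(3, 3)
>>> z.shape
(5, 5)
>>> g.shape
()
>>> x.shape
(29, 5, 5)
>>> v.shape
(5, 5)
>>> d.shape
(29, 5)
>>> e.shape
(3, 3)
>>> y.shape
(3, 5)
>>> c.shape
(3, 13)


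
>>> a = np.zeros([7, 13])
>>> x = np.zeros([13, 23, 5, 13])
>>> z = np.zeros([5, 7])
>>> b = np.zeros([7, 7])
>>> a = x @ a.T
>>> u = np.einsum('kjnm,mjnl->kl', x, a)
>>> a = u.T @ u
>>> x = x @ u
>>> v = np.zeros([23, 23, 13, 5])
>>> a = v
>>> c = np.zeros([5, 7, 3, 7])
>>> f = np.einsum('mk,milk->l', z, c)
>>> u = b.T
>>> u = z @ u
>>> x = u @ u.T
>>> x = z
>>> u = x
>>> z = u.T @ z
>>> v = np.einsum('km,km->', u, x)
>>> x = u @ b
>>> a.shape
(23, 23, 13, 5)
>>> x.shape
(5, 7)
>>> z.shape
(7, 7)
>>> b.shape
(7, 7)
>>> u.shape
(5, 7)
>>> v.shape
()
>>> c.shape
(5, 7, 3, 7)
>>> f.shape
(3,)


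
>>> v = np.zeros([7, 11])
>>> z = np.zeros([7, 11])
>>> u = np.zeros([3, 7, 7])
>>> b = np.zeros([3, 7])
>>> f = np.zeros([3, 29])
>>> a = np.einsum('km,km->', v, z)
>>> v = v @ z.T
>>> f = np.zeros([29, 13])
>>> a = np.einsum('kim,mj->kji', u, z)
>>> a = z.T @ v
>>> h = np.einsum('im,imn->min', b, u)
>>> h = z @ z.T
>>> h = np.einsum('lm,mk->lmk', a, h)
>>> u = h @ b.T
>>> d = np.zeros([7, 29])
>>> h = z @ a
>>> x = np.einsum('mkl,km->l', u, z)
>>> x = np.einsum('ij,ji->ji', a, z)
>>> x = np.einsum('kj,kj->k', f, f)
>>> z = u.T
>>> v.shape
(7, 7)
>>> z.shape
(3, 7, 11)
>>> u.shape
(11, 7, 3)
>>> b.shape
(3, 7)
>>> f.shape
(29, 13)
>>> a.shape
(11, 7)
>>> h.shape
(7, 7)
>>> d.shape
(7, 29)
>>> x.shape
(29,)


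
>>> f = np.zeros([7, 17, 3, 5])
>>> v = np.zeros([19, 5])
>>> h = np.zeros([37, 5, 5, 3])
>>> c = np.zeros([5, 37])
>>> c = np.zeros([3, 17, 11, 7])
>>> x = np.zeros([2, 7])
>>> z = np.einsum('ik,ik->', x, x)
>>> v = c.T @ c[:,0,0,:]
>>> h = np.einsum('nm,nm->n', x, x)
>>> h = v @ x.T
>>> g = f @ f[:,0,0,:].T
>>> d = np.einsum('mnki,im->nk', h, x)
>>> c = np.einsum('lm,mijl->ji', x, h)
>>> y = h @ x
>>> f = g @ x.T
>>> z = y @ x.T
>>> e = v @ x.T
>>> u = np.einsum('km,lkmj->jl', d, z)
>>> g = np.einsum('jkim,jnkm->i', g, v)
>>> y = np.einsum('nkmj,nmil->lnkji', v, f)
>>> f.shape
(7, 17, 3, 2)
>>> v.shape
(7, 11, 17, 7)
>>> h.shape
(7, 11, 17, 2)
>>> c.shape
(17, 11)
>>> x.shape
(2, 7)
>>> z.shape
(7, 11, 17, 2)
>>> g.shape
(3,)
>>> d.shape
(11, 17)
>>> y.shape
(2, 7, 11, 7, 3)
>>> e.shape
(7, 11, 17, 2)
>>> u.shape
(2, 7)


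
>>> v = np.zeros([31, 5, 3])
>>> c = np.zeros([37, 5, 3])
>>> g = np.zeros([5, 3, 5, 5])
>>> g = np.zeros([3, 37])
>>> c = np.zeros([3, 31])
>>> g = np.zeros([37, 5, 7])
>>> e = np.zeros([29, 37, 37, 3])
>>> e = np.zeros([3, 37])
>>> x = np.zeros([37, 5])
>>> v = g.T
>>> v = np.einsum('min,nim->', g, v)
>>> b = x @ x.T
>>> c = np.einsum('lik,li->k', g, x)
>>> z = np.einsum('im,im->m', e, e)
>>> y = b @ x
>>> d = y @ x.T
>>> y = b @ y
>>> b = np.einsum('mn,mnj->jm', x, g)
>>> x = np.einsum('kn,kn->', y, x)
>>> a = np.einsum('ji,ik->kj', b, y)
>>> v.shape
()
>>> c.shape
(7,)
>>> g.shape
(37, 5, 7)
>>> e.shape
(3, 37)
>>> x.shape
()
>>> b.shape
(7, 37)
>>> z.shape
(37,)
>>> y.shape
(37, 5)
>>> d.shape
(37, 37)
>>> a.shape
(5, 7)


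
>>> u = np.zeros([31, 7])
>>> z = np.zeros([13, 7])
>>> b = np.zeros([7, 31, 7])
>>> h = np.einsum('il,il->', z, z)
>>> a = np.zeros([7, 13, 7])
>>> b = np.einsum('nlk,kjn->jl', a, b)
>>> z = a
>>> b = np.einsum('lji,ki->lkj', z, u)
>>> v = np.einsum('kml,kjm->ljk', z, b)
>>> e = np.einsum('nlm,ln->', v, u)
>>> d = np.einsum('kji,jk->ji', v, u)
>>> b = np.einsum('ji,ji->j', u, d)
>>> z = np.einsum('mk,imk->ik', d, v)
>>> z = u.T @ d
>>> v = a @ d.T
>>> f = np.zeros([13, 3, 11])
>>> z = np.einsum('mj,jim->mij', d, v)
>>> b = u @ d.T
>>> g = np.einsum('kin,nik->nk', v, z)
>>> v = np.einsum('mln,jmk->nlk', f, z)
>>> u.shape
(31, 7)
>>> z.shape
(31, 13, 7)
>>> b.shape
(31, 31)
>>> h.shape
()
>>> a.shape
(7, 13, 7)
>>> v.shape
(11, 3, 7)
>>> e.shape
()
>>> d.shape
(31, 7)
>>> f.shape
(13, 3, 11)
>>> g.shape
(31, 7)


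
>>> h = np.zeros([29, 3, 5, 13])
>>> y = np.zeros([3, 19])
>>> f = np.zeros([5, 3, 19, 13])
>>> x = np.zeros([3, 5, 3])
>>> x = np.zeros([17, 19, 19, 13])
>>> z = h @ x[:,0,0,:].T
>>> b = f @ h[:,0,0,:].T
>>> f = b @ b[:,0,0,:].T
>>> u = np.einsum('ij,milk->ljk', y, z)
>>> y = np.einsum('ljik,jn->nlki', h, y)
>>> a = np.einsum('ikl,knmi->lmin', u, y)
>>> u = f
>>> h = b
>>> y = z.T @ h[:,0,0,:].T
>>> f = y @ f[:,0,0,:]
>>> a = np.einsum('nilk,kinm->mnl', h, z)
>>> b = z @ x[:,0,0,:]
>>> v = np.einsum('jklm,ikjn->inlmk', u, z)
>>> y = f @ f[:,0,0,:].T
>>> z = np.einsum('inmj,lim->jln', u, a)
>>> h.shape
(5, 3, 19, 29)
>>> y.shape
(17, 5, 3, 17)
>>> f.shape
(17, 5, 3, 5)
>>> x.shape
(17, 19, 19, 13)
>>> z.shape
(5, 17, 3)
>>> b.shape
(29, 3, 5, 13)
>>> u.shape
(5, 3, 19, 5)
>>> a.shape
(17, 5, 19)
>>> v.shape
(29, 17, 19, 5, 3)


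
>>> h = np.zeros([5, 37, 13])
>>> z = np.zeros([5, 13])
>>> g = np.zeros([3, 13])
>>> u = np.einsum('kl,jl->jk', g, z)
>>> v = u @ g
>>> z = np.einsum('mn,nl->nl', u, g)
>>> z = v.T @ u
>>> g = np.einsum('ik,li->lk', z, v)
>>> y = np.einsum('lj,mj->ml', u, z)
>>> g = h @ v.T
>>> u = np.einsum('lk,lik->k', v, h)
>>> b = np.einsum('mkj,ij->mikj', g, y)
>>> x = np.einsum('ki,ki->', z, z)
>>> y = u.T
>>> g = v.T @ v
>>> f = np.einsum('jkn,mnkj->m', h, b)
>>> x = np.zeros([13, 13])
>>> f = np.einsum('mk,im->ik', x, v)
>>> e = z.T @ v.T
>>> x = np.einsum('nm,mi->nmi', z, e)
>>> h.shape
(5, 37, 13)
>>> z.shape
(13, 3)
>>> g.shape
(13, 13)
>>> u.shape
(13,)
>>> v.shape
(5, 13)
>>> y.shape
(13,)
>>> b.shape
(5, 13, 37, 5)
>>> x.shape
(13, 3, 5)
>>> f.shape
(5, 13)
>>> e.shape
(3, 5)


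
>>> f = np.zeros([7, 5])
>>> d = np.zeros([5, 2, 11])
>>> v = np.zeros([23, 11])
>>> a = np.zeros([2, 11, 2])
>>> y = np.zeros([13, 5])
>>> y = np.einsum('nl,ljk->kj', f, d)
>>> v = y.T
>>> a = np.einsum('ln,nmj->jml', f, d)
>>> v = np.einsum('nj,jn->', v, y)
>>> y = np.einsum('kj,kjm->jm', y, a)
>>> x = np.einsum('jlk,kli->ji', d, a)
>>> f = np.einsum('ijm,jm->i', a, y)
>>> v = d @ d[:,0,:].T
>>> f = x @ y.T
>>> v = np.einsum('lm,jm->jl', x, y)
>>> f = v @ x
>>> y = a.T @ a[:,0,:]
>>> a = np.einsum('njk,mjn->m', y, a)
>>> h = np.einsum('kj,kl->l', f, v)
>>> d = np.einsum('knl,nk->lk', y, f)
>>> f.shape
(2, 7)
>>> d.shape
(7, 7)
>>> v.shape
(2, 5)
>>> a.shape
(11,)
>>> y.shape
(7, 2, 7)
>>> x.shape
(5, 7)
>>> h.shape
(5,)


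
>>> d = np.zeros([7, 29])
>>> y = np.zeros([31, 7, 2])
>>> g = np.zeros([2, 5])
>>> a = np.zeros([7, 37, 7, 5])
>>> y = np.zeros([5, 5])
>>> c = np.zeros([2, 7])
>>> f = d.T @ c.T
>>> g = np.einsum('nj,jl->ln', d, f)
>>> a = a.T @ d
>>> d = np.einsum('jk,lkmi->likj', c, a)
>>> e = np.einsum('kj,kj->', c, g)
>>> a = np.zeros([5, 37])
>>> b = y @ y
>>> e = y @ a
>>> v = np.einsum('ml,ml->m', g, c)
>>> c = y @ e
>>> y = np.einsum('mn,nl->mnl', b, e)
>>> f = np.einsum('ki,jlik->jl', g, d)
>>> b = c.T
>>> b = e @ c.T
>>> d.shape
(5, 29, 7, 2)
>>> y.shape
(5, 5, 37)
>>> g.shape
(2, 7)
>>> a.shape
(5, 37)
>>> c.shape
(5, 37)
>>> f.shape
(5, 29)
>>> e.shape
(5, 37)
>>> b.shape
(5, 5)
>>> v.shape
(2,)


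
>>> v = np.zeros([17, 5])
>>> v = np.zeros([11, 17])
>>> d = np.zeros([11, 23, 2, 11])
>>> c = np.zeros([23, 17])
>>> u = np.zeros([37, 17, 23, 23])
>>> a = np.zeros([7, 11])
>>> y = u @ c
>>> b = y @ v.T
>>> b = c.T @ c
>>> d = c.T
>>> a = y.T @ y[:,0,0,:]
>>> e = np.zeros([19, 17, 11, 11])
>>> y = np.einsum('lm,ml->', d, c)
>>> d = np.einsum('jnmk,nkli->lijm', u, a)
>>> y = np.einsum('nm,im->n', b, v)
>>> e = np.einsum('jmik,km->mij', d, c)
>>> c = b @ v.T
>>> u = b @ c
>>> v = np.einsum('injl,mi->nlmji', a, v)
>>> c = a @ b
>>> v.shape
(23, 17, 11, 17, 17)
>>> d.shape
(17, 17, 37, 23)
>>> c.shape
(17, 23, 17, 17)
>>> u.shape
(17, 11)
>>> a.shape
(17, 23, 17, 17)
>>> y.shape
(17,)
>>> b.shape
(17, 17)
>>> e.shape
(17, 37, 17)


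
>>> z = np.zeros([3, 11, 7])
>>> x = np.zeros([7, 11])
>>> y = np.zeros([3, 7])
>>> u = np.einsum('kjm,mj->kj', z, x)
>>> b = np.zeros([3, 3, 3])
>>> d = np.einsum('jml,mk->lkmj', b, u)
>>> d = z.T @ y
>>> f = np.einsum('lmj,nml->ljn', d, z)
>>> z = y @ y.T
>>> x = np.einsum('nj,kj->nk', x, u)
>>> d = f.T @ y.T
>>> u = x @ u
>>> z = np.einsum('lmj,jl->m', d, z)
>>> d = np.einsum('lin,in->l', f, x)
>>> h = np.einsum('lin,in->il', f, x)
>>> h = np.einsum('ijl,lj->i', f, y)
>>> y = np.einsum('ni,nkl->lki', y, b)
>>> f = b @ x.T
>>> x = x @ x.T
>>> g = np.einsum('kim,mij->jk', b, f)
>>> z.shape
(7,)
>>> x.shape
(7, 7)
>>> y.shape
(3, 3, 7)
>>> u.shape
(7, 11)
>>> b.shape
(3, 3, 3)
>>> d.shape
(7,)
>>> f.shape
(3, 3, 7)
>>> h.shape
(7,)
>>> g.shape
(7, 3)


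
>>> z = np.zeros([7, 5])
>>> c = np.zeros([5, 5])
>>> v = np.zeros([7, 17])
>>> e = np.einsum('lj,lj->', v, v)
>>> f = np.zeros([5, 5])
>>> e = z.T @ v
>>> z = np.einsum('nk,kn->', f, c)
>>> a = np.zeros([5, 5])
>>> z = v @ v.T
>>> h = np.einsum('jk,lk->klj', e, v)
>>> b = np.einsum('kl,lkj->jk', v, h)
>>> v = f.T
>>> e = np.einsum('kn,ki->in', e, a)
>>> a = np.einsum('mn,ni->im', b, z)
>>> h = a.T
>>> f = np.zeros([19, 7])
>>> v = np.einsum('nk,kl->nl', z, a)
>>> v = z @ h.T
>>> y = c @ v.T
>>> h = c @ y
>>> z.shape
(7, 7)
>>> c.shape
(5, 5)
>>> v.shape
(7, 5)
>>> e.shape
(5, 17)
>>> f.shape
(19, 7)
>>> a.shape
(7, 5)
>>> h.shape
(5, 7)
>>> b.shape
(5, 7)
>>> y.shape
(5, 7)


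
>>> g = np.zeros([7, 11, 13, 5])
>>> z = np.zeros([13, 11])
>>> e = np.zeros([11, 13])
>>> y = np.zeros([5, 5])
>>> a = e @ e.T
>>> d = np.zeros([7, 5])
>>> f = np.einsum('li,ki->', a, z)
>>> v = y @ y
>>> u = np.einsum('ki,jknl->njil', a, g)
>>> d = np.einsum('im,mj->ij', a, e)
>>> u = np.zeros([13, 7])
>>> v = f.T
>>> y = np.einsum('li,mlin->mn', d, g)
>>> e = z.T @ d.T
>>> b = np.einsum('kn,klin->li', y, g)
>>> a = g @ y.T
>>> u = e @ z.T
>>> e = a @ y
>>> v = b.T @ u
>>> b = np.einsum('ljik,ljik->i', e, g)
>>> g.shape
(7, 11, 13, 5)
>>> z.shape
(13, 11)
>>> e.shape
(7, 11, 13, 5)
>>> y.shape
(7, 5)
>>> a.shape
(7, 11, 13, 7)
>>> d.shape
(11, 13)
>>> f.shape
()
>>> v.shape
(13, 13)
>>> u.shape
(11, 13)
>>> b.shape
(13,)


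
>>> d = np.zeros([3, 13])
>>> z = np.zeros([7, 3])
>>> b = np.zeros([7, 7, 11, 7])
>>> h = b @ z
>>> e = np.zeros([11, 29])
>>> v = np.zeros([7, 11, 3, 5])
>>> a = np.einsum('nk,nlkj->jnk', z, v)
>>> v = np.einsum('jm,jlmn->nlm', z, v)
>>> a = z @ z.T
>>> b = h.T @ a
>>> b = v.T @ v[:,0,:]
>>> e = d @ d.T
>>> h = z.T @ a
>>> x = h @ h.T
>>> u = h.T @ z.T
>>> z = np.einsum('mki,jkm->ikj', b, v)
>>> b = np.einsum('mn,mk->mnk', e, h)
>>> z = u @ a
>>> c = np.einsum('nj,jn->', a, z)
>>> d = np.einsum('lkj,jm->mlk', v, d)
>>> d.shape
(13, 5, 11)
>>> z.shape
(7, 7)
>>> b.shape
(3, 3, 7)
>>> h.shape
(3, 7)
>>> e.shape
(3, 3)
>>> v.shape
(5, 11, 3)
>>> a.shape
(7, 7)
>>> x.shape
(3, 3)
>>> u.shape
(7, 7)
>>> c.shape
()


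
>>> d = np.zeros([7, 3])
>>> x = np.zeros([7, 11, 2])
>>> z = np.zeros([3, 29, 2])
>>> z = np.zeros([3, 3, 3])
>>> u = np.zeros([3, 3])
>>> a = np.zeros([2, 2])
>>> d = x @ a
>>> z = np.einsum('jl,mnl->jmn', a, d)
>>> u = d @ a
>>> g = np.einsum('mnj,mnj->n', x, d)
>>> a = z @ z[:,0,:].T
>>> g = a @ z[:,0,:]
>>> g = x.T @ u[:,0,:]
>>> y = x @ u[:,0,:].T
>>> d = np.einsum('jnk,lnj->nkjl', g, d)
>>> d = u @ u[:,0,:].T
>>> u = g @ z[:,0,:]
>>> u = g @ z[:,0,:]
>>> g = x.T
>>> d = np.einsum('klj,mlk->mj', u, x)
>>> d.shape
(7, 11)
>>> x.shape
(7, 11, 2)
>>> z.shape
(2, 7, 11)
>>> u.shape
(2, 11, 11)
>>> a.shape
(2, 7, 2)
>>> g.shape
(2, 11, 7)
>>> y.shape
(7, 11, 7)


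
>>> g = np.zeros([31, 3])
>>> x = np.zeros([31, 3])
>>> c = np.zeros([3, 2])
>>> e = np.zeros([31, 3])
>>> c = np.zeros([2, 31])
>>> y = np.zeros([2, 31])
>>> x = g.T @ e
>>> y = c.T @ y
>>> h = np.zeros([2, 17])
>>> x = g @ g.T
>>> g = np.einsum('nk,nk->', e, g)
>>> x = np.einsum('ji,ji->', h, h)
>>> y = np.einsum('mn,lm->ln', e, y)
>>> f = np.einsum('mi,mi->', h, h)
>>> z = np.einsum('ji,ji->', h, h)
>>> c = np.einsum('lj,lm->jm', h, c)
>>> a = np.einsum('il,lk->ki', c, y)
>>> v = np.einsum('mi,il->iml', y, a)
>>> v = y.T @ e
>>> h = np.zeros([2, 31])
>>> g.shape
()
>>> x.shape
()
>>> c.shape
(17, 31)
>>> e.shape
(31, 3)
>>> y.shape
(31, 3)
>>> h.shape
(2, 31)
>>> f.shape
()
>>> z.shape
()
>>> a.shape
(3, 17)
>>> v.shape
(3, 3)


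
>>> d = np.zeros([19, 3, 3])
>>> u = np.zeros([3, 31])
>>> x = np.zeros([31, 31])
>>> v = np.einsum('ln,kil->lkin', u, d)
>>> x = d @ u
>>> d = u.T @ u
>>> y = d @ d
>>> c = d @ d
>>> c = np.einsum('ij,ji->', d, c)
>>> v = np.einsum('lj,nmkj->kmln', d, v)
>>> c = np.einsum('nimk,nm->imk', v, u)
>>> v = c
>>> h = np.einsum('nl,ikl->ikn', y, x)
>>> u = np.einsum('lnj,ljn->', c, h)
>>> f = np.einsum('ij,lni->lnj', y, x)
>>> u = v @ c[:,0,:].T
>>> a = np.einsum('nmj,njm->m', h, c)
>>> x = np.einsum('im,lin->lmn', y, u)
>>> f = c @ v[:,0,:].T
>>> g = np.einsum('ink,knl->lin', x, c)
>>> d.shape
(31, 31)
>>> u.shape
(19, 31, 19)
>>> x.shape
(19, 31, 19)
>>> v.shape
(19, 31, 3)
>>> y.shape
(31, 31)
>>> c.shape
(19, 31, 3)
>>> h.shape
(19, 3, 31)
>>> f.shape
(19, 31, 19)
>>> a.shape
(3,)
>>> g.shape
(3, 19, 31)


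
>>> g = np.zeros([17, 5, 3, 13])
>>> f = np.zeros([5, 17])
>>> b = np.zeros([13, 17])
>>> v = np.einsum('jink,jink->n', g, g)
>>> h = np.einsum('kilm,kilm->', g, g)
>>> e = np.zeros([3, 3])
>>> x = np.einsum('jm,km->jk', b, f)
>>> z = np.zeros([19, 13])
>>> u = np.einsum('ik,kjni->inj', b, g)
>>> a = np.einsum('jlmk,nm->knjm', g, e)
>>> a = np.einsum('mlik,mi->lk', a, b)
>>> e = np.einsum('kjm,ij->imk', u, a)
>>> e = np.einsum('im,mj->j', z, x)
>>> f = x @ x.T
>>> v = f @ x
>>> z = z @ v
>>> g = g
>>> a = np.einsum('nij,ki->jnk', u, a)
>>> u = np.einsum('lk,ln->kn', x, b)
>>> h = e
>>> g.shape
(17, 5, 3, 13)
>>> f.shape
(13, 13)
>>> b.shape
(13, 17)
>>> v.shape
(13, 5)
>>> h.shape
(5,)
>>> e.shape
(5,)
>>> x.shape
(13, 5)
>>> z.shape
(19, 5)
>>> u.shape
(5, 17)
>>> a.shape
(5, 13, 3)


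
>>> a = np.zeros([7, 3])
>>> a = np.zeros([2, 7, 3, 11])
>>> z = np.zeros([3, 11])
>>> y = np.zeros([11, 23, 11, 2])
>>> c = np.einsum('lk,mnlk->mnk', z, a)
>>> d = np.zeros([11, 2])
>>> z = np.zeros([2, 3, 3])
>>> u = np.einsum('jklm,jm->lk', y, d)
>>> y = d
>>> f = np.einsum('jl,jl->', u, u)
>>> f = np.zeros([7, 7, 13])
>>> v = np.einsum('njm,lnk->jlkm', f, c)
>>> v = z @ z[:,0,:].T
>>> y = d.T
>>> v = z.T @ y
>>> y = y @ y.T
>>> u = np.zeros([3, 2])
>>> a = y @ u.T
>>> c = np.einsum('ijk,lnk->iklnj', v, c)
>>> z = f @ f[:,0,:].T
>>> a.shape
(2, 3)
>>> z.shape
(7, 7, 7)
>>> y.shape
(2, 2)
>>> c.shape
(3, 11, 2, 7, 3)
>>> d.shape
(11, 2)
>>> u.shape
(3, 2)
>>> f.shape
(7, 7, 13)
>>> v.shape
(3, 3, 11)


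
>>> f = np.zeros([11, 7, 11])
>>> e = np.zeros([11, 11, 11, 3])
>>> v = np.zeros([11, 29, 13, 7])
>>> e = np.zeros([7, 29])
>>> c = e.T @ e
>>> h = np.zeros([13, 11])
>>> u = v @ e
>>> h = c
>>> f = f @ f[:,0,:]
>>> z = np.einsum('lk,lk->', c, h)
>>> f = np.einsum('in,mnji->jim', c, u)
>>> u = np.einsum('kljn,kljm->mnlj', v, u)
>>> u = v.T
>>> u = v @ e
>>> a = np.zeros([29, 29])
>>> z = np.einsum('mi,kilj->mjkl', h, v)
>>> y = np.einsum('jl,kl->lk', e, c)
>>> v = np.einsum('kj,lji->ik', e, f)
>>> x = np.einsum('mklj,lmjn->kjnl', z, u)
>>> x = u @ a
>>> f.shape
(13, 29, 11)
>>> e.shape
(7, 29)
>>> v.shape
(11, 7)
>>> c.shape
(29, 29)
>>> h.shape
(29, 29)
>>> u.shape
(11, 29, 13, 29)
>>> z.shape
(29, 7, 11, 13)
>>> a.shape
(29, 29)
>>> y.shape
(29, 29)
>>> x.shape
(11, 29, 13, 29)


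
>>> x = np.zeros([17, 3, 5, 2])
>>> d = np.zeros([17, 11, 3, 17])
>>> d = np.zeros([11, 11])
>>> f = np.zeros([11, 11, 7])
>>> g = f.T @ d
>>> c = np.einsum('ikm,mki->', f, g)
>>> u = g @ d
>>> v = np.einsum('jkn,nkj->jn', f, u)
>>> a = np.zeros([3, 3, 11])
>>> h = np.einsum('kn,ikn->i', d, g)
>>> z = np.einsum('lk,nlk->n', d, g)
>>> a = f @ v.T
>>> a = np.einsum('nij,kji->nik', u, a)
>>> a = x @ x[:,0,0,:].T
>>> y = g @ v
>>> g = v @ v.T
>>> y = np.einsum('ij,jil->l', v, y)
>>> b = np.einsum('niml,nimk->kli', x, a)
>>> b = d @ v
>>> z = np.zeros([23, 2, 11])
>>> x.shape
(17, 3, 5, 2)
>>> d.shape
(11, 11)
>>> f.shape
(11, 11, 7)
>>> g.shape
(11, 11)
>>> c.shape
()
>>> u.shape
(7, 11, 11)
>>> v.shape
(11, 7)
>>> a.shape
(17, 3, 5, 17)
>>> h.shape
(7,)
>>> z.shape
(23, 2, 11)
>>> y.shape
(7,)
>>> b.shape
(11, 7)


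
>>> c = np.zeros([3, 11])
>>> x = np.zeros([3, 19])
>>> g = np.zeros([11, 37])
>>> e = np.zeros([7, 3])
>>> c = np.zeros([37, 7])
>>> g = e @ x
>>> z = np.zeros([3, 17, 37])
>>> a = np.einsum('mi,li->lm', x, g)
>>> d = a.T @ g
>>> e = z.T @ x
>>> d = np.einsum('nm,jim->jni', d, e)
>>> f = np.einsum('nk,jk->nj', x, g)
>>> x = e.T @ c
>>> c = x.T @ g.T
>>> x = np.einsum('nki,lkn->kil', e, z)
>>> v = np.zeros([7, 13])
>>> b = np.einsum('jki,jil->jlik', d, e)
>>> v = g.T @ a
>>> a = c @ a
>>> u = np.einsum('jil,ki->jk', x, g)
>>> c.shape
(7, 17, 7)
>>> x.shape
(17, 19, 3)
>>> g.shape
(7, 19)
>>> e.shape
(37, 17, 19)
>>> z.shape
(3, 17, 37)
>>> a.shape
(7, 17, 3)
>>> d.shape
(37, 3, 17)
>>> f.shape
(3, 7)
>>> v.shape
(19, 3)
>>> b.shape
(37, 19, 17, 3)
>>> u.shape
(17, 7)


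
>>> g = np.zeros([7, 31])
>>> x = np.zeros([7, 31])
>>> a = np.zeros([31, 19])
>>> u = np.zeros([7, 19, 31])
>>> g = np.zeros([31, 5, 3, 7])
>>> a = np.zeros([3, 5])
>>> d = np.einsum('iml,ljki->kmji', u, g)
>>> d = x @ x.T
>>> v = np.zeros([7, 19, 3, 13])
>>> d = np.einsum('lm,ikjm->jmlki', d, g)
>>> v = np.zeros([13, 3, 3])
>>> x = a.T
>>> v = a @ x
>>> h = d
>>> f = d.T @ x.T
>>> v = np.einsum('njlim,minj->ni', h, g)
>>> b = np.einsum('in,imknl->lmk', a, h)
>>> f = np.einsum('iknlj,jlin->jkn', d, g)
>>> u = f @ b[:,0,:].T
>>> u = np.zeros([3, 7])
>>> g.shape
(31, 5, 3, 7)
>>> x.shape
(5, 3)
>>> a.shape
(3, 5)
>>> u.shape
(3, 7)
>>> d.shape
(3, 7, 7, 5, 31)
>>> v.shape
(3, 5)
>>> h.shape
(3, 7, 7, 5, 31)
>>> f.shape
(31, 7, 7)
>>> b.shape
(31, 7, 7)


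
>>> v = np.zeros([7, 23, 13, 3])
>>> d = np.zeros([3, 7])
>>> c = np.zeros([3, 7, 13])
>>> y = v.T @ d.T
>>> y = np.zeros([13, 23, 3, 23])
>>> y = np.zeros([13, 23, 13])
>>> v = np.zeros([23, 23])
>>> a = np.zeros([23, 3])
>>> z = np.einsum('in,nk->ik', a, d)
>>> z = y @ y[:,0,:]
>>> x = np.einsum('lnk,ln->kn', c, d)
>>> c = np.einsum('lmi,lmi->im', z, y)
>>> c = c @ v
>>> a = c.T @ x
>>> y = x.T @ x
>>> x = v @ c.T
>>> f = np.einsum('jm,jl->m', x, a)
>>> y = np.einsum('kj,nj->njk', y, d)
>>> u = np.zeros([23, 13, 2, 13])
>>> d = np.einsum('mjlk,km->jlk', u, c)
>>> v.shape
(23, 23)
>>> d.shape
(13, 2, 13)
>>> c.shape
(13, 23)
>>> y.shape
(3, 7, 7)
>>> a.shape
(23, 7)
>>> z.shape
(13, 23, 13)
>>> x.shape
(23, 13)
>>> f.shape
(13,)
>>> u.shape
(23, 13, 2, 13)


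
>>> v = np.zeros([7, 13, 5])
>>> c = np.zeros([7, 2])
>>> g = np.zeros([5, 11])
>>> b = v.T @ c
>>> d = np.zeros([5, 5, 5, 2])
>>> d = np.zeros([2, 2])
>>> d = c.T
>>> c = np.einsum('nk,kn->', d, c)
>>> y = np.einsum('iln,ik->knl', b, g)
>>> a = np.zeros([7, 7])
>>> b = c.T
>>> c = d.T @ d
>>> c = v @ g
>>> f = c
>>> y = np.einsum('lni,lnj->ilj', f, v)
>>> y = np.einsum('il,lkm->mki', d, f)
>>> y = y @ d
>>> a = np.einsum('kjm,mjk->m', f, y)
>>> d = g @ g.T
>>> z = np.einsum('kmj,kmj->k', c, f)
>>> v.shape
(7, 13, 5)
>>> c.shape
(7, 13, 11)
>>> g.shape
(5, 11)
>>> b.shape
()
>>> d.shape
(5, 5)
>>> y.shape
(11, 13, 7)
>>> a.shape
(11,)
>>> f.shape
(7, 13, 11)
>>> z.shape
(7,)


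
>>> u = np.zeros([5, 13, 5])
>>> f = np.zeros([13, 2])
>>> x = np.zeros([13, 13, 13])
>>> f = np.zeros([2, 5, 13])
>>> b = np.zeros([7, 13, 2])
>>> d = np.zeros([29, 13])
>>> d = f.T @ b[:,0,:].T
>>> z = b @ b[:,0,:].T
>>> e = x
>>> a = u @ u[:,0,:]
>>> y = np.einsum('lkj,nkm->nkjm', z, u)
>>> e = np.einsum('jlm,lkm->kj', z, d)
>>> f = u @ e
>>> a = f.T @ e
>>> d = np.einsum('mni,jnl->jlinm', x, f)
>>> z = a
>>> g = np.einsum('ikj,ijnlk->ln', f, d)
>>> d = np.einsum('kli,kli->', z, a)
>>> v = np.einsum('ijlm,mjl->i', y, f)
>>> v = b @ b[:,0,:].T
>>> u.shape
(5, 13, 5)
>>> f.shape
(5, 13, 7)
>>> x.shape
(13, 13, 13)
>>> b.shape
(7, 13, 2)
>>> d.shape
()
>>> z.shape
(7, 13, 7)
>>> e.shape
(5, 7)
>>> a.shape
(7, 13, 7)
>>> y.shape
(5, 13, 7, 5)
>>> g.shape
(13, 13)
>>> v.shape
(7, 13, 7)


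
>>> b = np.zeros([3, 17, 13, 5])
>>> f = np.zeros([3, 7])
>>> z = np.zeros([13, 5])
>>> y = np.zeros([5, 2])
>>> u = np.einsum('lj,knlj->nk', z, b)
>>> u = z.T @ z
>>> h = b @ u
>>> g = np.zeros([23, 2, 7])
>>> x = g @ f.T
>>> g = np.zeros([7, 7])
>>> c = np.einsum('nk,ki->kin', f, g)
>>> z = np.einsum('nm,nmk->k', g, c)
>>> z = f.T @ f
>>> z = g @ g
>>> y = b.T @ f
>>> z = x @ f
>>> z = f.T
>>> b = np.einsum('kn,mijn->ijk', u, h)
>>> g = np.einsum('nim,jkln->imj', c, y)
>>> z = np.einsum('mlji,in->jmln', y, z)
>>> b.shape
(17, 13, 5)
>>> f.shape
(3, 7)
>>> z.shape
(17, 5, 13, 3)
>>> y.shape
(5, 13, 17, 7)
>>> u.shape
(5, 5)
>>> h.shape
(3, 17, 13, 5)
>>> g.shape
(7, 3, 5)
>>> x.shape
(23, 2, 3)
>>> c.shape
(7, 7, 3)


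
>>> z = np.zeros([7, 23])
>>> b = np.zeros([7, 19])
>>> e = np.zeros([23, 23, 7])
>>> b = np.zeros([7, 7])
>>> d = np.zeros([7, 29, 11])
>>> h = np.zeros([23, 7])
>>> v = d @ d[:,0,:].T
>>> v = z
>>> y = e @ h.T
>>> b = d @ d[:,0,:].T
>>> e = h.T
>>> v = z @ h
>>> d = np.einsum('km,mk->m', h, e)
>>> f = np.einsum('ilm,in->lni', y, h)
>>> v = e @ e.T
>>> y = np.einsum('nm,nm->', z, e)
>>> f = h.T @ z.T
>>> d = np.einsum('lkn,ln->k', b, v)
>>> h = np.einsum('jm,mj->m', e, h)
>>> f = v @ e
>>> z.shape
(7, 23)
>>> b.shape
(7, 29, 7)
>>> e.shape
(7, 23)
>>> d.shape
(29,)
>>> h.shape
(23,)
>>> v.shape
(7, 7)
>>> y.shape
()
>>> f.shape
(7, 23)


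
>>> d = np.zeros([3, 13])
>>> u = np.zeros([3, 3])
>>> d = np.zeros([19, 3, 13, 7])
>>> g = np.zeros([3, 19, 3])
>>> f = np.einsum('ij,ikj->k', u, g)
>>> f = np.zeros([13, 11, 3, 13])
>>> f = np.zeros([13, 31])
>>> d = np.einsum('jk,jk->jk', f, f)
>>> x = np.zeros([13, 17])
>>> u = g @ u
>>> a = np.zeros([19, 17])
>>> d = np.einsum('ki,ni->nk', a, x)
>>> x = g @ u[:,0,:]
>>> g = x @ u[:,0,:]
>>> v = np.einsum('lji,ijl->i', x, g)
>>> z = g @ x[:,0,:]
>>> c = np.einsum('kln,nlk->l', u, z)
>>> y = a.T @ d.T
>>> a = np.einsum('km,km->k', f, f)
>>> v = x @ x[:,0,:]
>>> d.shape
(13, 19)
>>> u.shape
(3, 19, 3)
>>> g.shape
(3, 19, 3)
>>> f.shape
(13, 31)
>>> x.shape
(3, 19, 3)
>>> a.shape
(13,)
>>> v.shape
(3, 19, 3)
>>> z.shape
(3, 19, 3)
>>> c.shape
(19,)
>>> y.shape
(17, 13)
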